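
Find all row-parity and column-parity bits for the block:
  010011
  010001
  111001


Row parities: 100
Column parities: 111011

Row P: 100, Col P: 111011, Corner: 1


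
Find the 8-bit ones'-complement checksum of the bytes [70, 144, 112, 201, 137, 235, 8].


Sum = 907 mod 256 = 139
Complement = 116

116


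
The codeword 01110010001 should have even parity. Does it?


Number of 1s: 5

No, parity error (5 ones)


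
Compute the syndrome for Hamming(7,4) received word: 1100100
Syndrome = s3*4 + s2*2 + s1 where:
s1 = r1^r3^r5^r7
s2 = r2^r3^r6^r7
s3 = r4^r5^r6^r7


s1=0, s2=1, s3=1

Syndrome = 6 (error at position 6)


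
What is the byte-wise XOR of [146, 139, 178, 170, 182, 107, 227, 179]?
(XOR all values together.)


XOR chain: 146 ^ 139 ^ 178 ^ 170 ^ 182 ^ 107 ^ 227 ^ 179 = 140

140


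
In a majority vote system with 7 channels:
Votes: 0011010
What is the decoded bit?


Ones: 3 out of 7
Threshold: 4

0 (3/7 voted 1)


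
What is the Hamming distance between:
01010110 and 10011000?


XOR: 11001110
Count of 1s: 5

5


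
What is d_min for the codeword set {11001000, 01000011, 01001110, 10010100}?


Comparing all pairs, minimum distance: 3
Can detect 2 errors, correct 1 errors

3


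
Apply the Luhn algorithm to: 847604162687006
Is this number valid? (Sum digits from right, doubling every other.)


Luhn sum = 62
62 mod 10 = 2

Invalid (Luhn sum mod 10 = 2)


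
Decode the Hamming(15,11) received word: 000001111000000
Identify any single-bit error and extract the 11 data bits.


Syndrome = 0: no error detected

Data: 00111000000 (no errors)


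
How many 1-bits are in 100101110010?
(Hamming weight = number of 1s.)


Counting 1s in 100101110010

6


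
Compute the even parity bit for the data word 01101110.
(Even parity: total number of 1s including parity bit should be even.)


Number of 1s in data: 5
Parity bit: 1

1


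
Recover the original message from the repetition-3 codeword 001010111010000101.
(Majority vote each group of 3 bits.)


Groups: 001, 010, 111, 010, 000, 101
Majority votes: 001001

001001


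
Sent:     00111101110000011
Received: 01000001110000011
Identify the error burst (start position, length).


XOR: 01111100000000000

Burst at position 1, length 5


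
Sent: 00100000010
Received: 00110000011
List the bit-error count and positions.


XOR: 00010000001

2 error(s) at position(s): 3, 10


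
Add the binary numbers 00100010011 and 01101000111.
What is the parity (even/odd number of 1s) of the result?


00100010011 = 275
01101000111 = 839
Sum = 1114 = 10001011010
1s count = 5

odd parity (5 ones in 10001011010)


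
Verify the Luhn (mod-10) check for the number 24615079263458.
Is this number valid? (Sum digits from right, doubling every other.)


Luhn sum = 56
56 mod 10 = 6

Invalid (Luhn sum mod 10 = 6)


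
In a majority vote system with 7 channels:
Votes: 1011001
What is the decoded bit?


Ones: 4 out of 7
Threshold: 4

1 (4/7 voted 1)


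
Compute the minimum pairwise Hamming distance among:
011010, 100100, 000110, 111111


Comparing all pairs, minimum distance: 2
Can detect 1 errors, correct 0 errors

2


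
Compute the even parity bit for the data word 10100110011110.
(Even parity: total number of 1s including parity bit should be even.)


Number of 1s in data: 8
Parity bit: 0

0


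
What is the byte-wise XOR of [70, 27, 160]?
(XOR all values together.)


XOR chain: 70 ^ 27 ^ 160 = 253

253


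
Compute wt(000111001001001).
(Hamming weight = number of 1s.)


Counting 1s in 000111001001001

6


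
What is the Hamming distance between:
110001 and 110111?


XOR: 000110
Count of 1s: 2

2


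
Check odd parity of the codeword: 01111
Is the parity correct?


Number of 1s: 4

No, parity error (4 ones)


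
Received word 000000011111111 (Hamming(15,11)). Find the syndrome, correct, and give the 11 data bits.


Syndrome = 0: no error detected

Data: 00001111111 (no errors)


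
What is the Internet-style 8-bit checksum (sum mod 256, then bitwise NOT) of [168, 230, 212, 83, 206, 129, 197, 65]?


Sum = 1290 mod 256 = 10
Complement = 245

245


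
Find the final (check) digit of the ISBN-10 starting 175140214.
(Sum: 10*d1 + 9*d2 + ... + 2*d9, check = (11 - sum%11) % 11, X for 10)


Weighted sum: 163
163 mod 11 = 9

Check digit: 2


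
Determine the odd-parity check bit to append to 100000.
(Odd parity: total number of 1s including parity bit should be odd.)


Number of 1s in data: 1
Parity bit: 0

0


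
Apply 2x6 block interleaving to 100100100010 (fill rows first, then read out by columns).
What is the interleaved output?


Matrix:
  100100
  100010
Read columns: 110000100100

110000100100


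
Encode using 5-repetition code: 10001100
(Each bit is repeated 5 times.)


Each bit -> 5 copies

1111100000000000000011111111110000000000


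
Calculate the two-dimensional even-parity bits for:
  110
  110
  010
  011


Row parities: 0010
Column parities: 001

Row P: 0010, Col P: 001, Corner: 1


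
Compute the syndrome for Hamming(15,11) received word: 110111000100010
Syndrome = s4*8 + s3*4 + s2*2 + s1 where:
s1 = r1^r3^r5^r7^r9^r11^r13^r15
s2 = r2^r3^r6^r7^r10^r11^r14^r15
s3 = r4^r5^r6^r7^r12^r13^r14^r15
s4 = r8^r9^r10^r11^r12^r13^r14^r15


s1=0, s2=0, s3=0, s4=0

Syndrome = 0 (no error)


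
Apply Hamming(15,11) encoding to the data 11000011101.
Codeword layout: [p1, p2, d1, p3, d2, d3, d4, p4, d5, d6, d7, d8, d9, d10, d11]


Parity bits: p1=1, p2=1, p3=0, p4=0

111010000011101


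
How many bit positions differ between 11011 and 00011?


XOR: 11000
Count of 1s: 2

2


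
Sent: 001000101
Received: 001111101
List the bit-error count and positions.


XOR: 000111000

3 error(s) at position(s): 3, 4, 5


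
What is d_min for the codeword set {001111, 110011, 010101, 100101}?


Comparing all pairs, minimum distance: 2
Can detect 1 errors, correct 0 errors

2


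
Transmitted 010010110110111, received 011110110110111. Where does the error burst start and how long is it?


XOR: 001100000000000

Burst at position 2, length 2


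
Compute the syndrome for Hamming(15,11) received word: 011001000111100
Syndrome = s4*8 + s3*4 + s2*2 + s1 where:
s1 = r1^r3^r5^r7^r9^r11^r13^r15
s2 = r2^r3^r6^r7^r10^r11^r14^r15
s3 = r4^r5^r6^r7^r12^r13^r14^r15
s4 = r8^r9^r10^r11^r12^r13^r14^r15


s1=1, s2=1, s3=1, s4=0

Syndrome = 7 (error at position 7)


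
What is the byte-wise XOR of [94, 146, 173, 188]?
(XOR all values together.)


XOR chain: 94 ^ 146 ^ 173 ^ 188 = 221

221


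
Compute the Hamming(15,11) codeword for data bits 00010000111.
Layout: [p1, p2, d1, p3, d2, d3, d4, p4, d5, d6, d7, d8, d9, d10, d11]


Parity bits: p1=1, p2=1, p3=0, p4=1

110000110000111


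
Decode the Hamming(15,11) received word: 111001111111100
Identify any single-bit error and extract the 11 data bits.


Syndrome = 0: no error detected

Data: 10111111100 (no errors)


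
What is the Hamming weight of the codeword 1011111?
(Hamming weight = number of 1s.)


Counting 1s in 1011111

6


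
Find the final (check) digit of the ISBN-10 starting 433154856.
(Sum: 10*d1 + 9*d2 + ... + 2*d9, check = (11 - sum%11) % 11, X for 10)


Weighted sum: 207
207 mod 11 = 9

Check digit: 2


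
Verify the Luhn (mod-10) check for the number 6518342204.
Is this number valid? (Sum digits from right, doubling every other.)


Luhn sum = 38
38 mod 10 = 8

Invalid (Luhn sum mod 10 = 8)


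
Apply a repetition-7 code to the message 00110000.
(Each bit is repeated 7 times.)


Each bit -> 7 copies

00000000000000111111111111110000000000000000000000000000


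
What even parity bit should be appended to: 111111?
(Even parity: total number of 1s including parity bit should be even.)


Number of 1s in data: 6
Parity bit: 0

0


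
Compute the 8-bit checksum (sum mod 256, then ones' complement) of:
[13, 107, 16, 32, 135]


Sum = 303 mod 256 = 47
Complement = 208

208


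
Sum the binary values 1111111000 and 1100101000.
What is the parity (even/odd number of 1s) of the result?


1111111000 = 1016
1100101000 = 808
Sum = 1824 = 11100100000
1s count = 4

even parity (4 ones in 11100100000)


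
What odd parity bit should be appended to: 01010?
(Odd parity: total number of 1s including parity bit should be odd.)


Number of 1s in data: 2
Parity bit: 1

1


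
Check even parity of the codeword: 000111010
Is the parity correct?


Number of 1s: 4

Yes, parity is correct (4 ones)


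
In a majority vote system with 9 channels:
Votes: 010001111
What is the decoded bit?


Ones: 5 out of 9
Threshold: 5

1 (5/9 voted 1)


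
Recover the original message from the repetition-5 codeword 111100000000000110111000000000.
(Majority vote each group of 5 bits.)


Groups: 11110, 00000, 00000, 11011, 10000, 00000
Majority votes: 100100

100100


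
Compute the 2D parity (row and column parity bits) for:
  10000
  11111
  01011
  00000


Row parities: 1110
Column parities: 00100

Row P: 1110, Col P: 00100, Corner: 1


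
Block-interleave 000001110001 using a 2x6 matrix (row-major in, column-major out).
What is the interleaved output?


Matrix:
  000001
  110001
Read columns: 010100000011

010100000011


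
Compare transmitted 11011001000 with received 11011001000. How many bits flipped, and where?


XOR: 00000000000

0 errors (received matches sent)


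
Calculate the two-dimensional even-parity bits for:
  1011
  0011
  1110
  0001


Row parities: 1011
Column parities: 0111

Row P: 1011, Col P: 0111, Corner: 1


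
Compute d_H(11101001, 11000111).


XOR: 00101110
Count of 1s: 4

4


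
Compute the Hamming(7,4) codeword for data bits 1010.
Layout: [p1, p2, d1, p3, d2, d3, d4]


Parity bits: p1=1, p2=0, p3=1

1011010


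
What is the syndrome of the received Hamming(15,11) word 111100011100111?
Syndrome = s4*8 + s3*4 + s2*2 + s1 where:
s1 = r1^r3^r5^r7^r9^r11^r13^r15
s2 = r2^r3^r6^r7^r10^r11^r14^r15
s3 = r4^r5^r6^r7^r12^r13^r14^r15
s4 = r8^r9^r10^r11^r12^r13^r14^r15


s1=1, s2=1, s3=0, s4=0

Syndrome = 3 (error at position 3)


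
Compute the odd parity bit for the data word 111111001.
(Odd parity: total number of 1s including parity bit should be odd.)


Number of 1s in data: 7
Parity bit: 0

0


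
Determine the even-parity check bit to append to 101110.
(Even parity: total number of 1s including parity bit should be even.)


Number of 1s in data: 4
Parity bit: 0

0


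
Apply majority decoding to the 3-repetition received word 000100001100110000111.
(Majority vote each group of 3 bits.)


Groups: 000, 100, 001, 100, 110, 000, 111
Majority votes: 0000101

0000101


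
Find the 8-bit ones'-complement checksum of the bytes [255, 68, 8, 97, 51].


Sum = 479 mod 256 = 223
Complement = 32

32


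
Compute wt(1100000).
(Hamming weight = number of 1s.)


Counting 1s in 1100000

2


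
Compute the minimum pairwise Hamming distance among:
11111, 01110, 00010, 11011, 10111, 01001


Comparing all pairs, minimum distance: 1
Can detect 0 errors, correct 0 errors

1


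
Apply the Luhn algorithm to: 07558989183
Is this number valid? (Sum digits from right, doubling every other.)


Luhn sum = 56
56 mod 10 = 6

Invalid (Luhn sum mod 10 = 6)


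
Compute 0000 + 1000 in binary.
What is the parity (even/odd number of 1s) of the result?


0000 = 0
1000 = 8
Sum = 8 = 1000
1s count = 1

odd parity (1 ones in 1000)


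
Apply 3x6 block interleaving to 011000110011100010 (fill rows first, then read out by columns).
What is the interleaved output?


Matrix:
  011000
  110011
  100010
Read columns: 011110100000011010

011110100000011010


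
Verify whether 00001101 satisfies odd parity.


Number of 1s: 3

Yes, parity is correct (3 ones)


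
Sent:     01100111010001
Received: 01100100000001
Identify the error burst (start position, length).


XOR: 00000011010000

Burst at position 6, length 4


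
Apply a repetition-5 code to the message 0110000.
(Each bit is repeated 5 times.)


Each bit -> 5 copies

00000111111111100000000000000000000


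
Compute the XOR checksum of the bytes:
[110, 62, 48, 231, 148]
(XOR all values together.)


XOR chain: 110 ^ 62 ^ 48 ^ 231 ^ 148 = 19

19


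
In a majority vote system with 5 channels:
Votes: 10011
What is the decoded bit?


Ones: 3 out of 5
Threshold: 3

1 (3/5 voted 1)


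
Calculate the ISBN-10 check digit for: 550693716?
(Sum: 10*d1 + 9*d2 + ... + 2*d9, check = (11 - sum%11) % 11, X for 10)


Weighted sum: 249
249 mod 11 = 7

Check digit: 4


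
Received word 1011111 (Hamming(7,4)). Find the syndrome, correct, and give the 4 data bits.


Syndrome = 2: error at position 2

Data: 1111 (corrected bit 2)


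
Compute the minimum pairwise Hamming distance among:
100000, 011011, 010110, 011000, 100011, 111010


Comparing all pairs, minimum distance: 2
Can detect 1 errors, correct 0 errors

2


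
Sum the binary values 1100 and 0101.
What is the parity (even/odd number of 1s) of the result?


1100 = 12
0101 = 5
Sum = 17 = 10001
1s count = 2

even parity (2 ones in 10001)


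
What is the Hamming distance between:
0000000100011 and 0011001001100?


XOR: 0011001101111
Count of 1s: 8

8


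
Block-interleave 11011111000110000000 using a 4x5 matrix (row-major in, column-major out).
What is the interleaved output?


Matrix:
  11011
  11100
  01100
  00000
Read columns: 11001110011010001000

11001110011010001000


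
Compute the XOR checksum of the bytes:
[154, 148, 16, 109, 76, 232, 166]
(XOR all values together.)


XOR chain: 154 ^ 148 ^ 16 ^ 109 ^ 76 ^ 232 ^ 166 = 113

113


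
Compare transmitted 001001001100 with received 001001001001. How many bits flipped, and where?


XOR: 000000000101

2 error(s) at position(s): 9, 11


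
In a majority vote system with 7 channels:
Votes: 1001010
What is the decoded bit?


Ones: 3 out of 7
Threshold: 4

0 (3/7 voted 1)


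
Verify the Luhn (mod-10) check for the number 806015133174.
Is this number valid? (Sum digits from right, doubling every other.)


Luhn sum = 38
38 mod 10 = 8

Invalid (Luhn sum mod 10 = 8)


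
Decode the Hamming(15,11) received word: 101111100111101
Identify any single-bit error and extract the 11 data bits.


Syndrome = 13: error at position 13

Data: 11110111001 (corrected bit 13)


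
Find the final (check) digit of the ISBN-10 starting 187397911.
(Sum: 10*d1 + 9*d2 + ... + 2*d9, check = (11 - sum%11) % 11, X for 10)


Weighted sum: 289
289 mod 11 = 3

Check digit: 8


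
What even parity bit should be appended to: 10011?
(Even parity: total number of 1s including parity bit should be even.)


Number of 1s in data: 3
Parity bit: 1

1


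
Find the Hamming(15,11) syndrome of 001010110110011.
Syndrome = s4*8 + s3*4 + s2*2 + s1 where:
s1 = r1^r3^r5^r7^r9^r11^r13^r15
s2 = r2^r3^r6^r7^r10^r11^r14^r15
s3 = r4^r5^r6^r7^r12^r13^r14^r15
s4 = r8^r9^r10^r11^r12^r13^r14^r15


s1=1, s2=0, s3=0, s4=1

Syndrome = 9 (error at position 9)


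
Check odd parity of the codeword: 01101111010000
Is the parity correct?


Number of 1s: 7

Yes, parity is correct (7 ones)


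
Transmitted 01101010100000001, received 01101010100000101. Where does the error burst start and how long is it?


XOR: 00000000000000100

Burst at position 14, length 1


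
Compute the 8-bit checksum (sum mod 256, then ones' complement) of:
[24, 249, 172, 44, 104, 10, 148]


Sum = 751 mod 256 = 239
Complement = 16

16


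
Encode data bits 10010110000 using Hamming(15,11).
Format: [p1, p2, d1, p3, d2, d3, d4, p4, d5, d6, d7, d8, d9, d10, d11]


Parity bits: p1=1, p2=0, p3=1, p4=0

101100100110000


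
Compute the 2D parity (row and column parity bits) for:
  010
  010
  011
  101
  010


Row parities: 11001
Column parities: 100

Row P: 11001, Col P: 100, Corner: 1


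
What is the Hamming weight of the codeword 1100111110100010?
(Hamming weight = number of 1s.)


Counting 1s in 1100111110100010

9


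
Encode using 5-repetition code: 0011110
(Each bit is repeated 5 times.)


Each bit -> 5 copies

00000000001111111111111111111100000


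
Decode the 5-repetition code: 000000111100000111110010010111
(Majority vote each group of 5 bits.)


Groups: 00000, 01111, 00000, 11111, 00100, 10111
Majority votes: 010101

010101


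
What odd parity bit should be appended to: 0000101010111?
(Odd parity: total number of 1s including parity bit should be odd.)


Number of 1s in data: 6
Parity bit: 1

1


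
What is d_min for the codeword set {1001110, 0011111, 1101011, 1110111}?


Comparing all pairs, minimum distance: 3
Can detect 2 errors, correct 1 errors

3


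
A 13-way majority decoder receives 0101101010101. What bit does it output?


Ones: 7 out of 13
Threshold: 7

1 (7/13 voted 1)


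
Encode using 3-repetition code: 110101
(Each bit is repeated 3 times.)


Each bit -> 3 copies

111111000111000111


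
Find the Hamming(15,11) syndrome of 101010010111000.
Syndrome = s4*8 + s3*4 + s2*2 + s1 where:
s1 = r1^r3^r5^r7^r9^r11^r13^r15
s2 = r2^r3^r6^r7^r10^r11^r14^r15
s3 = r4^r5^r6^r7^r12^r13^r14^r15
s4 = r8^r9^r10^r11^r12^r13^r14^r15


s1=0, s2=1, s3=0, s4=0

Syndrome = 2 (error at position 2)


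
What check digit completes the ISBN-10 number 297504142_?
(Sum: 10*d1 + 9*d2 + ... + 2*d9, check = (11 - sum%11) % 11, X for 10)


Weighted sum: 232
232 mod 11 = 1

Check digit: X


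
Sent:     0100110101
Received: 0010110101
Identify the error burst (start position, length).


XOR: 0110000000

Burst at position 1, length 2


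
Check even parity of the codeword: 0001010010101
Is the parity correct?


Number of 1s: 5

No, parity error (5 ones)


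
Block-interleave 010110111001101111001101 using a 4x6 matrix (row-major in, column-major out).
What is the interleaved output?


Matrix:
  010110
  111001
  101111
  001101
Read columns: 011011000111101110100111

011011000111101110100111


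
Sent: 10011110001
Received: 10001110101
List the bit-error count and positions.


XOR: 00010000100

2 error(s) at position(s): 3, 8


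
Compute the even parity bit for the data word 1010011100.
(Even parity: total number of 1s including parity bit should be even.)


Number of 1s in data: 5
Parity bit: 1

1


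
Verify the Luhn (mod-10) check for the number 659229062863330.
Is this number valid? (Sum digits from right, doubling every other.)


Luhn sum = 64
64 mod 10 = 4

Invalid (Luhn sum mod 10 = 4)


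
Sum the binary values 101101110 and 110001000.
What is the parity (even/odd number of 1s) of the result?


101101110 = 366
110001000 = 392
Sum = 758 = 1011110110
1s count = 7

odd parity (7 ones in 1011110110)


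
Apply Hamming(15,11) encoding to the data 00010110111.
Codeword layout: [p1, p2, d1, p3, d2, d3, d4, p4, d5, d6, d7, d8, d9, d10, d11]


Parity bits: p1=0, p2=1, p3=0, p4=1

010000110110111


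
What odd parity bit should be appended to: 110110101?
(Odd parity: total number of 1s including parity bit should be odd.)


Number of 1s in data: 6
Parity bit: 1

1


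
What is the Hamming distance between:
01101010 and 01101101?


XOR: 00000111
Count of 1s: 3

3


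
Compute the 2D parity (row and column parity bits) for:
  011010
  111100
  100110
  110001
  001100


Row parities: 10110
Column parities: 111101

Row P: 10110, Col P: 111101, Corner: 1


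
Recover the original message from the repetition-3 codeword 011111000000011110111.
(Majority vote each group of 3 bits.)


Groups: 011, 111, 000, 000, 011, 110, 111
Majority votes: 1100111

1100111


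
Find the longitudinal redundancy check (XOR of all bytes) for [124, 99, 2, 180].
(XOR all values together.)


XOR chain: 124 ^ 99 ^ 2 ^ 180 = 169

169


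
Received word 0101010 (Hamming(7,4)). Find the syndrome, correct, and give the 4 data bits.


Syndrome = 0: no error detected

Data: 0010 (no errors)


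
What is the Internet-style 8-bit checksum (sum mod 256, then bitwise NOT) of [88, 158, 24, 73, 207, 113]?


Sum = 663 mod 256 = 151
Complement = 104

104


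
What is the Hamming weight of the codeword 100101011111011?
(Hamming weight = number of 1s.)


Counting 1s in 100101011111011

10


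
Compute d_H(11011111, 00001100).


XOR: 11010011
Count of 1s: 5

5


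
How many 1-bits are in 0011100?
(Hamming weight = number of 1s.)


Counting 1s in 0011100

3


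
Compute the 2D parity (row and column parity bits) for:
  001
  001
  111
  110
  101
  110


Row parities: 111000
Column parities: 010

Row P: 111000, Col P: 010, Corner: 1


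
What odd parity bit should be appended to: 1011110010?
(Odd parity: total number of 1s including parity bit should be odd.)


Number of 1s in data: 6
Parity bit: 1

1


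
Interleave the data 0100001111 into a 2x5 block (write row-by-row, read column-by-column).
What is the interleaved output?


Matrix:
  01000
  01111
Read columns: 0011010101

0011010101


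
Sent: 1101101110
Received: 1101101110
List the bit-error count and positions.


XOR: 0000000000

0 errors (received matches sent)


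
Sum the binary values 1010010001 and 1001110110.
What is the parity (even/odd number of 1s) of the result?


1010010001 = 657
1001110110 = 630
Sum = 1287 = 10100000111
1s count = 5

odd parity (5 ones in 10100000111)


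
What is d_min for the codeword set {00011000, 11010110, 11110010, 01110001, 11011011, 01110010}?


Comparing all pairs, minimum distance: 1
Can detect 0 errors, correct 0 errors

1


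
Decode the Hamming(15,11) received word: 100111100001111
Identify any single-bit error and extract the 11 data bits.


Syndrome = 1: error at position 1

Data: 01110001111 (corrected bit 1)


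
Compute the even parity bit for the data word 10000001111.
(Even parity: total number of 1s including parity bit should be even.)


Number of 1s in data: 5
Parity bit: 1

1


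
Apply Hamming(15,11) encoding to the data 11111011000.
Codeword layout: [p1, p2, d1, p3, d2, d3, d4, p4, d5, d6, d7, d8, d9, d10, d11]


Parity bits: p1=1, p2=0, p3=0, p4=1

101011111011000


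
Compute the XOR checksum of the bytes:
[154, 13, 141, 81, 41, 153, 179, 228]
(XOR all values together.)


XOR chain: 154 ^ 13 ^ 141 ^ 81 ^ 41 ^ 153 ^ 179 ^ 228 = 172

172


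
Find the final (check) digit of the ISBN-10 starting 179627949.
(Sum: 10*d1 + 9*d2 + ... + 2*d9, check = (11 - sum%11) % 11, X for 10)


Weighted sum: 300
300 mod 11 = 3

Check digit: 8


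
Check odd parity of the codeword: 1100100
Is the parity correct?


Number of 1s: 3

Yes, parity is correct (3 ones)


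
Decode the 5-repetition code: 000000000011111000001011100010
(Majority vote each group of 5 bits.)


Groups: 00000, 00000, 11111, 00000, 10111, 00010
Majority votes: 001010

001010


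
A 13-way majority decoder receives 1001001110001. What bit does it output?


Ones: 6 out of 13
Threshold: 7

0 (6/13 voted 1)


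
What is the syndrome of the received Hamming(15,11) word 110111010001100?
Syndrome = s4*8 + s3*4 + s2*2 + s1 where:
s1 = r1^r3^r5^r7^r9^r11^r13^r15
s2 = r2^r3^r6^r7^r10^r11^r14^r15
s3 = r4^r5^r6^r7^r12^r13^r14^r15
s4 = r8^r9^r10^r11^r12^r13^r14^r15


s1=1, s2=0, s3=1, s4=1

Syndrome = 13 (error at position 13)


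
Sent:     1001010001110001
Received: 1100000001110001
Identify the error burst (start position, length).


XOR: 0101010000000000

Burst at position 1, length 5


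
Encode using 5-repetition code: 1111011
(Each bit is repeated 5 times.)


Each bit -> 5 copies

11111111111111111111000001111111111


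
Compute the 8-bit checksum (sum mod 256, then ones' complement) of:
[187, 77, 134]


Sum = 398 mod 256 = 142
Complement = 113

113


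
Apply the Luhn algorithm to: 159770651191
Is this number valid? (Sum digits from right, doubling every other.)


Luhn sum = 49
49 mod 10 = 9

Invalid (Luhn sum mod 10 = 9)


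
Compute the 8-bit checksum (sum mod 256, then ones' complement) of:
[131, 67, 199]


Sum = 397 mod 256 = 141
Complement = 114

114


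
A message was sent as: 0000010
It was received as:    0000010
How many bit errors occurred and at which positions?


XOR: 0000000

0 errors (received matches sent)


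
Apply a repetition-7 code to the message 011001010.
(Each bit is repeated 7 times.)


Each bit -> 7 copies

000000011111111111111000000000000001111111000000011111110000000


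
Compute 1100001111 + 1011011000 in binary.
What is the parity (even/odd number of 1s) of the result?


1100001111 = 783
1011011000 = 728
Sum = 1511 = 10111100111
1s count = 8

even parity (8 ones in 10111100111)


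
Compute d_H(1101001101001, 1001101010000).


XOR: 0100100111001
Count of 1s: 6

6


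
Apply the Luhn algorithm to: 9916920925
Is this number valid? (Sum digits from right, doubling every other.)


Luhn sum = 55
55 mod 10 = 5

Invalid (Luhn sum mod 10 = 5)


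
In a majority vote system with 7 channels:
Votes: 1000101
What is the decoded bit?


Ones: 3 out of 7
Threshold: 4

0 (3/7 voted 1)


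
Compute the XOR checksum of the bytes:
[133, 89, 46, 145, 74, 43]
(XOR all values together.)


XOR chain: 133 ^ 89 ^ 46 ^ 145 ^ 74 ^ 43 = 2

2


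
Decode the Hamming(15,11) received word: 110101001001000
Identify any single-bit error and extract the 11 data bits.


Syndrome = 4: error at position 4

Data: 00101001000 (corrected bit 4)


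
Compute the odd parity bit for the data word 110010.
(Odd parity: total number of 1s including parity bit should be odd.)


Number of 1s in data: 3
Parity bit: 0

0


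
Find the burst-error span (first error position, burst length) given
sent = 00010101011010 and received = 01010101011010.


XOR: 01000000000000

Burst at position 1, length 1


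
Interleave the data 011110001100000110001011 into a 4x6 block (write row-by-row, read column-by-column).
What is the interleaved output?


Matrix:
  011110
  001100
  000110
  001011
Read columns: 000010001101111010110001

000010001101111010110001


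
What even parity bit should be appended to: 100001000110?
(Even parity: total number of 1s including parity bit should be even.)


Number of 1s in data: 4
Parity bit: 0

0


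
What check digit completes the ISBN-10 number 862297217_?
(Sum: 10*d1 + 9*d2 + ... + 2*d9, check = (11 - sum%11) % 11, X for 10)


Weighted sum: 278
278 mod 11 = 3

Check digit: 8


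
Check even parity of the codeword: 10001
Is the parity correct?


Number of 1s: 2

Yes, parity is correct (2 ones)


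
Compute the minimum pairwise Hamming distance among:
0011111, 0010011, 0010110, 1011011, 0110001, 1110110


Comparing all pairs, minimum distance: 2
Can detect 1 errors, correct 0 errors

2


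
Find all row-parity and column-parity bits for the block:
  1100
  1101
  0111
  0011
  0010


Row parities: 01101
Column parities: 0111

Row P: 01101, Col P: 0111, Corner: 1


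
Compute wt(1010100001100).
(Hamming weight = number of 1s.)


Counting 1s in 1010100001100

5


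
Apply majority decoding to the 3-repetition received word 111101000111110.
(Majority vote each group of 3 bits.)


Groups: 111, 101, 000, 111, 110
Majority votes: 11011

11011


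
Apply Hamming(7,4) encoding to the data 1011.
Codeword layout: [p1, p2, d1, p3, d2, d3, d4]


Parity bits: p1=0, p2=1, p3=0

0110011


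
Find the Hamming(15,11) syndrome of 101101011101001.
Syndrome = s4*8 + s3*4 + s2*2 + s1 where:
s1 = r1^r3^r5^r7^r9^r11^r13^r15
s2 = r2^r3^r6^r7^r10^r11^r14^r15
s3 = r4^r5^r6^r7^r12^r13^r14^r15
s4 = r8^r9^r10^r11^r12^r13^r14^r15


s1=0, s2=0, s3=0, s4=1

Syndrome = 8 (error at position 8)


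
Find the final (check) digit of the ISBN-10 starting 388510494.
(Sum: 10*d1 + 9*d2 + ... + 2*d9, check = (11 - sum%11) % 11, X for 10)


Weighted sum: 258
258 mod 11 = 5

Check digit: 6


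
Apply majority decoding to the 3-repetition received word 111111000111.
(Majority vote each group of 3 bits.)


Groups: 111, 111, 000, 111
Majority votes: 1101

1101


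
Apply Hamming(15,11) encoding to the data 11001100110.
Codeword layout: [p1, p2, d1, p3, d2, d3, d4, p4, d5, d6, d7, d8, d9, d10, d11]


Parity bits: p1=0, p2=1, p3=1, p4=0

011110001100110


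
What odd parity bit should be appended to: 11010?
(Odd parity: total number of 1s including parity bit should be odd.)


Number of 1s in data: 3
Parity bit: 0

0


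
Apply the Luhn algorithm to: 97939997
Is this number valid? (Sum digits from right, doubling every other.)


Luhn sum = 62
62 mod 10 = 2

Invalid (Luhn sum mod 10 = 2)


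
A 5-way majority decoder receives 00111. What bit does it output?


Ones: 3 out of 5
Threshold: 3

1 (3/5 voted 1)


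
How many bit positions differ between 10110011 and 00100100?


XOR: 10010111
Count of 1s: 5

5


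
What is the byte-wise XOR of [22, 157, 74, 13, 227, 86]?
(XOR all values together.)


XOR chain: 22 ^ 157 ^ 74 ^ 13 ^ 227 ^ 86 = 121

121


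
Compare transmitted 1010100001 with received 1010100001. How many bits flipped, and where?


XOR: 0000000000

0 errors (received matches sent)


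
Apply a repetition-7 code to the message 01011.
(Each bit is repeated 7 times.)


Each bit -> 7 copies

00000001111111000000011111111111111


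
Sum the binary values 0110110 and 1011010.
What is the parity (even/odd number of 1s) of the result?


0110110 = 54
1011010 = 90
Sum = 144 = 10010000
1s count = 2

even parity (2 ones in 10010000)


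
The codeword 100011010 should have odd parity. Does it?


Number of 1s: 4

No, parity error (4 ones)


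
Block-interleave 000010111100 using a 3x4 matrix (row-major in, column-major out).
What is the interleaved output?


Matrix:
  0000
  1011
  1100
Read columns: 011001010010

011001010010


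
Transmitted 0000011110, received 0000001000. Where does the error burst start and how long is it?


XOR: 0000010110

Burst at position 5, length 4


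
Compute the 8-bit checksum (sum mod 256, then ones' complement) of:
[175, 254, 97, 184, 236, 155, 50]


Sum = 1151 mod 256 = 127
Complement = 128

128


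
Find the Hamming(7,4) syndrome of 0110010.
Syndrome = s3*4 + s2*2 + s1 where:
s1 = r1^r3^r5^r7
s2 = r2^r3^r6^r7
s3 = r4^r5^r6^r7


s1=1, s2=1, s3=1

Syndrome = 7 (error at position 7)


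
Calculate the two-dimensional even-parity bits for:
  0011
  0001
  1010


Row parities: 010
Column parities: 1000

Row P: 010, Col P: 1000, Corner: 1


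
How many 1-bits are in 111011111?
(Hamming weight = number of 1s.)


Counting 1s in 111011111

8


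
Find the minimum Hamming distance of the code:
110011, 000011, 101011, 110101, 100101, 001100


Comparing all pairs, minimum distance: 1
Can detect 0 errors, correct 0 errors

1


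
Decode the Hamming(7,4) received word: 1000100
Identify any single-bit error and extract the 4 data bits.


Syndrome = 4: error at position 4

Data: 0100 (corrected bit 4)


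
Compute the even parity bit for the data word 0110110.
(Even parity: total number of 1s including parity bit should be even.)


Number of 1s in data: 4
Parity bit: 0

0


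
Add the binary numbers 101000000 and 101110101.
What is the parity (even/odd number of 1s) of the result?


101000000 = 320
101110101 = 373
Sum = 693 = 1010110101
1s count = 6

even parity (6 ones in 1010110101)


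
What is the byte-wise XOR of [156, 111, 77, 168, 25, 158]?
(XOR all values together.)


XOR chain: 156 ^ 111 ^ 77 ^ 168 ^ 25 ^ 158 = 145

145


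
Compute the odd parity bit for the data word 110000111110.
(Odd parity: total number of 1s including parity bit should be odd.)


Number of 1s in data: 7
Parity bit: 0

0


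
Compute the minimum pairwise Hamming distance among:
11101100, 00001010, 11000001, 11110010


Comparing all pairs, minimum distance: 4
Can detect 3 errors, correct 1 errors

4


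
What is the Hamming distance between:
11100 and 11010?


XOR: 00110
Count of 1s: 2

2


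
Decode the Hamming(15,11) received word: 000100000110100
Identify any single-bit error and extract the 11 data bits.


Syndrome = 8: error at position 8

Data: 00000110100 (corrected bit 8)


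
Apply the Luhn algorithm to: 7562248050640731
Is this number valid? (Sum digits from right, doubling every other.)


Luhn sum = 52
52 mod 10 = 2

Invalid (Luhn sum mod 10 = 2)


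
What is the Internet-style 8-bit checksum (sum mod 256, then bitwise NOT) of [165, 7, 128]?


Sum = 300 mod 256 = 44
Complement = 211

211


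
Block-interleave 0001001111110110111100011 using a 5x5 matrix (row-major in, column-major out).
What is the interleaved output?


Matrix:
  00010
  01111
  11011
  01111
  00011
Read columns: 0010001110010101111101111

0010001110010101111101111


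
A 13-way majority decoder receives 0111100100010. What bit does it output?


Ones: 6 out of 13
Threshold: 7

0 (6/13 voted 1)


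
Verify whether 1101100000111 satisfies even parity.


Number of 1s: 7

No, parity error (7 ones)


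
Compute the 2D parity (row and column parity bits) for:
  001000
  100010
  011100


Row parities: 101
Column parities: 110110

Row P: 101, Col P: 110110, Corner: 0


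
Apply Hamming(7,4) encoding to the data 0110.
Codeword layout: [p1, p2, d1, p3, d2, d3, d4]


Parity bits: p1=1, p2=1, p3=0

1100110


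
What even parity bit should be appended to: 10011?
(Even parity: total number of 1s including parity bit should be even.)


Number of 1s in data: 3
Parity bit: 1

1


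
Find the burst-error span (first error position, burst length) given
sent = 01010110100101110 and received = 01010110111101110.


XOR: 00000000011000000

Burst at position 9, length 2


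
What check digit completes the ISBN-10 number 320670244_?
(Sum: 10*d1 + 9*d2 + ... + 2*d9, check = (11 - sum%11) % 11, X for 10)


Weighted sum: 160
160 mod 11 = 6

Check digit: 5


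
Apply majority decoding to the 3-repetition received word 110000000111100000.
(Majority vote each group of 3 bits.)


Groups: 110, 000, 000, 111, 100, 000
Majority votes: 100100

100100


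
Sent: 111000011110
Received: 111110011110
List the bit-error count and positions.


XOR: 000110000000

2 error(s) at position(s): 3, 4


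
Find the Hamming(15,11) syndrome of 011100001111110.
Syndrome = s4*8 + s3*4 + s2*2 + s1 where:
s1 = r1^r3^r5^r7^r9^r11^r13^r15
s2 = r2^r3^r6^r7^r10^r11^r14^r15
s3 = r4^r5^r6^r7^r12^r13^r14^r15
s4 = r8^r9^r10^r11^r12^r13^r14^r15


s1=0, s2=1, s3=0, s4=0

Syndrome = 2 (error at position 2)


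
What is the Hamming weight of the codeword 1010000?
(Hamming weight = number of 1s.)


Counting 1s in 1010000

2


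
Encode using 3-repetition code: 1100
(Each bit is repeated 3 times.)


Each bit -> 3 copies

111111000000


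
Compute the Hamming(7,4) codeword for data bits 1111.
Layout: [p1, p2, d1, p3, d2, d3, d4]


Parity bits: p1=1, p2=1, p3=1

1111111


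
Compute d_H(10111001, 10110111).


XOR: 00001110
Count of 1s: 3

3


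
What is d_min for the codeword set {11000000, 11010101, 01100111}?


Comparing all pairs, minimum distance: 3
Can detect 2 errors, correct 1 errors

3


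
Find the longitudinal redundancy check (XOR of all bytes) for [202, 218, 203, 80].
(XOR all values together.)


XOR chain: 202 ^ 218 ^ 203 ^ 80 = 139

139


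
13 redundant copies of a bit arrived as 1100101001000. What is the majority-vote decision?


Ones: 5 out of 13
Threshold: 7

0 (5/13 voted 1)


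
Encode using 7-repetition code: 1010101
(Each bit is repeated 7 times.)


Each bit -> 7 copies

1111111000000011111110000000111111100000001111111


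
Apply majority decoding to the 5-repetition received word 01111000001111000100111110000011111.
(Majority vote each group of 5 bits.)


Groups: 01111, 00000, 11110, 00100, 11111, 00000, 11111
Majority votes: 1010101

1010101


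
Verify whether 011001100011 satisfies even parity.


Number of 1s: 6

Yes, parity is correct (6 ones)


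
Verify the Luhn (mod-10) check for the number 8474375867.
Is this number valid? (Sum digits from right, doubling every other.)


Luhn sum = 52
52 mod 10 = 2

Invalid (Luhn sum mod 10 = 2)


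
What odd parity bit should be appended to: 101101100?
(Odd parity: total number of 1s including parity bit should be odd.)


Number of 1s in data: 5
Parity bit: 0

0


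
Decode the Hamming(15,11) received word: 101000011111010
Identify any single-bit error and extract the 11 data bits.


Syndrome = 0: no error detected

Data: 10001111010 (no errors)


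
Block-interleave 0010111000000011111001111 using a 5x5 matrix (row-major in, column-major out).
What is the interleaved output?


Matrix:
  00101
  11000
  00001
  11110
  01111
Read columns: 0101001011100110001110101

0101001011100110001110101


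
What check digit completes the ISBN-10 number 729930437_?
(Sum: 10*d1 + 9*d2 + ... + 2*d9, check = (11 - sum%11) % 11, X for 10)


Weighted sum: 280
280 mod 11 = 5

Check digit: 6


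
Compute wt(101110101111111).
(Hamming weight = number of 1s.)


Counting 1s in 101110101111111

12


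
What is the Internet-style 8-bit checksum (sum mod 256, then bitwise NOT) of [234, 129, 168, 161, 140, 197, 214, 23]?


Sum = 1266 mod 256 = 242
Complement = 13

13


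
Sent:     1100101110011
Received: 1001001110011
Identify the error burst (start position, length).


XOR: 0101100000000

Burst at position 1, length 4


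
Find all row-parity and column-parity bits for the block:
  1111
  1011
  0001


Row parities: 011
Column parities: 0101

Row P: 011, Col P: 0101, Corner: 0


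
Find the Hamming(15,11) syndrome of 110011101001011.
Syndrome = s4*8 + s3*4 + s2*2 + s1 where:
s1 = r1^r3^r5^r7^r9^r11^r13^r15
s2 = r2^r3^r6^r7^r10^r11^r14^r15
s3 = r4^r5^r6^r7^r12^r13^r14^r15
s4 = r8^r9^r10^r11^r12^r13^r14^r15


s1=1, s2=1, s3=0, s4=0

Syndrome = 3 (error at position 3)


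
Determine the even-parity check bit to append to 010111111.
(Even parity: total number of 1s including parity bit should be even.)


Number of 1s in data: 7
Parity bit: 1

1


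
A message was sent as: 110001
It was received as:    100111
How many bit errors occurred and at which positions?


XOR: 010110

3 error(s) at position(s): 1, 3, 4


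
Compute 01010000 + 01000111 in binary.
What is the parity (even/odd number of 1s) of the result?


01010000 = 80
01000111 = 71
Sum = 151 = 10010111
1s count = 5

odd parity (5 ones in 10010111)


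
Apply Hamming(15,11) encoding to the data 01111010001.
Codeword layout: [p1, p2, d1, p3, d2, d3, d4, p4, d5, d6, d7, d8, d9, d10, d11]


Parity bits: p1=1, p2=0, p3=0, p4=1

100011111010001


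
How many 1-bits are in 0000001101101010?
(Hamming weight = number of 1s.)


Counting 1s in 0000001101101010

6


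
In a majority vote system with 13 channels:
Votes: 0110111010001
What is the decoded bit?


Ones: 7 out of 13
Threshold: 7

1 (7/13 voted 1)


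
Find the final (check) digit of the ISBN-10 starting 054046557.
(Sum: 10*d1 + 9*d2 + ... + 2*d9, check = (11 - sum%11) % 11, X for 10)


Weighted sum: 180
180 mod 11 = 4

Check digit: 7


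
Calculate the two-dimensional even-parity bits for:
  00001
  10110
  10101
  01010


Row parities: 1110
Column parities: 01000

Row P: 1110, Col P: 01000, Corner: 1
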